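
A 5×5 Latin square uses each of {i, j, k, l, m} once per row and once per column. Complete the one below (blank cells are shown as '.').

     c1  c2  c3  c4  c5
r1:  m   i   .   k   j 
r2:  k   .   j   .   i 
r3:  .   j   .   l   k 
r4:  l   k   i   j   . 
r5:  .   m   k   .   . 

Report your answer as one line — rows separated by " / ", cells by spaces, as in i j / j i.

row 1 has {i,j,k,m}; column 3 has {i,j,k} — only l is left for (r1,c3).
row 2 has {i,j,k}; column 2 has {i,j,k,m} — only l is left for (r2,c2).
row 2 has {i,j,k,l}; column 4 has {j,k,l} — only m is left for (r2,c4).
row 3 has {j,k,l}; column 1 has {k,l,m} — only i is left for (r3,c1).
row 3 has {i,j,k,l}; column 3 has {i,j,k,l} — only m is left for (r3,c3).
row 4 has {i,j,k,l}; column 5 has {i,j,k} — only m is left for (r4,c5).
row 5 has {k,m}; column 1 has {i,k,l,m} — only j is left for (r5,c1).
row 5 has {j,k,m}; column 4 has {j,k,l,m} — only i is left for (r5,c4).
row 5 has {i,j,k,m}; column 5 has {i,j,k,m} — only l is left for (r5,c5).

m i l k j / k l j m i / i j m l k / l k i j m / j m k i l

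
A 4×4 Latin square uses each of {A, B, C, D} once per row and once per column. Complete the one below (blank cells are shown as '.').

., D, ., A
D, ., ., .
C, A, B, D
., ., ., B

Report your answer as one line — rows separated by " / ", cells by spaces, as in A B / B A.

B D C A / D B A C / C A B D / A C D B

At row 1, column 1: row 1 has {A,D}; column 1 has {C,D}; that leaves B.
At row 1, column 3: row 1 has {A,B,D}; column 3 has {B}; that leaves C.
At row 2, column 3: row 2 has {D}; column 3 has {B,C}; that leaves A.
At row 2, column 4: row 2 has {A,D}; column 4 has {A,B,D}; that leaves C.
At row 4, column 1: row 4 has {B}; column 1 has {B,C,D}; that leaves A.
At row 4, column 2: row 4 has {A,B}; column 2 has {A,D}; that leaves C.
At row 4, column 3: row 4 has {A,B,C}; column 3 has {A,B,C}; that leaves D.
At row 2, column 2: row 2 has {A,C,D}; column 2 has {A,C,D}; that leaves B.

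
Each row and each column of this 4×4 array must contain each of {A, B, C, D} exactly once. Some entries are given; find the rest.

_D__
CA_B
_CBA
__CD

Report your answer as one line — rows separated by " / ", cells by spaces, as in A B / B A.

(r1,c3): row 1 has {D}; column 3 has {B,C}, so it must be A.
(r1,c4): row 1 has {A,D}; column 4 has {A,B,D}, so it must be C.
(r2,c3): row 2 has {A,B,C}; column 3 has {A,B,C}, so it must be D.
(r3,c1): row 3 has {A,B,C}; column 1 has {C}, so it must be D.
(r4,c2): row 4 has {C,D}; column 2 has {A,C,D}, so it must be B.
(r1,c1): row 1 has {A,C,D}; column 1 has {C,D}, so it must be B.
(r4,c1): row 4 has {B,C,D}; column 1 has {B,C,D}, so it must be A.

B D A C / C A D B / D C B A / A B C D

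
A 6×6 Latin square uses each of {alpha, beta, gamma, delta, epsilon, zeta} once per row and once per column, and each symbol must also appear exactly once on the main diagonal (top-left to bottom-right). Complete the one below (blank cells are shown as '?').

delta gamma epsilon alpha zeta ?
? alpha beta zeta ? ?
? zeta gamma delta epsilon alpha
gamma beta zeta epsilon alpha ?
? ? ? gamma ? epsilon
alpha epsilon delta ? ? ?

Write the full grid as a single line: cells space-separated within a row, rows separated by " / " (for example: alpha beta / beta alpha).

(r1,c6) = beta
(r2,c1) = epsilon
(r3,c1) = beta
(r4,c6) = delta
(r5,c1) = zeta
(r5,c2) = delta
(r5,c3) = alpha
(r5,c5) = beta
(r6,c4) = beta
(r6,c5) = gamma
(r6,c6) = zeta
(r2,c5) = delta
(r2,c6) = gamma

delta gamma epsilon alpha zeta beta / epsilon alpha beta zeta delta gamma / beta zeta gamma delta epsilon alpha / gamma beta zeta epsilon alpha delta / zeta delta alpha gamma beta epsilon / alpha epsilon delta beta gamma zeta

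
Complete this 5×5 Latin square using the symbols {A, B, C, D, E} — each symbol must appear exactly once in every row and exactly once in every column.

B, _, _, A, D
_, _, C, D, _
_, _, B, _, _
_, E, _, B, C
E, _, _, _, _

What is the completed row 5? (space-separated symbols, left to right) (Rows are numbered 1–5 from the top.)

(r1,c2) = C
(r1,c3) = E
(r2,c1) = A
(r2,c2) = B
(r2,c5) = E
(r3,c5) = A
(r4,c1) = D
(r4,c3) = A
(r5,c3) = D
(r5,c4) = C
(r5,c5) = B
(r3,c1) = C
(r3,c2) = D
(r3,c4) = E
(r5,c2) = A

E A D C B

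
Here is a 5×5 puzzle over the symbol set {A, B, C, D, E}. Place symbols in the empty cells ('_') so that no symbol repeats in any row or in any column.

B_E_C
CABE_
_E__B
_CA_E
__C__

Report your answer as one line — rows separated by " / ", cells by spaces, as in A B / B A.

B D E A C / C A B E D / A E D C B / D C A B E / E B C D A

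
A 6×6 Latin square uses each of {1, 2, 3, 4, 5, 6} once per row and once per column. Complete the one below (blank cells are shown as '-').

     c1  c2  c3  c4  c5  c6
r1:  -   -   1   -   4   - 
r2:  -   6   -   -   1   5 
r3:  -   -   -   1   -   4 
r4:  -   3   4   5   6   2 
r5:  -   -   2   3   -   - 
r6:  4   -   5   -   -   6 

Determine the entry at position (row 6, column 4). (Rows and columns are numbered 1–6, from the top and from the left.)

2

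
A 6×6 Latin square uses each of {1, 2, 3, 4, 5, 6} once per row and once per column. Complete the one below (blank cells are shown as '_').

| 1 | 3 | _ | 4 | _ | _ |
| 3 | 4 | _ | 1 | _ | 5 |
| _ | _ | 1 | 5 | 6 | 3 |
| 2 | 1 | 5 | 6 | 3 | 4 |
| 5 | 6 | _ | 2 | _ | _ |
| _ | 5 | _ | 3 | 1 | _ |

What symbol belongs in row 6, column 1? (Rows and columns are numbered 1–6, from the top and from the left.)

6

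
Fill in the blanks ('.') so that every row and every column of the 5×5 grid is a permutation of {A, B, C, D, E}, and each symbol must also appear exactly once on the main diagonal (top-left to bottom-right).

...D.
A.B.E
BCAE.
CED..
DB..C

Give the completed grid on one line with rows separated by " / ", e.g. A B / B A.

E A C D B / A D B C E / B C A E D / C E D B A / D B E A C

(r1,c1) = E
(r1,c2) = A
(r1,c3) = C
(r1,c5) = B
(r2,c2) = D
(r2,c4) = C
(r3,c5) = D
(r4,c4) = B
(r4,c5) = A
(r5,c3) = E
(r5,c4) = A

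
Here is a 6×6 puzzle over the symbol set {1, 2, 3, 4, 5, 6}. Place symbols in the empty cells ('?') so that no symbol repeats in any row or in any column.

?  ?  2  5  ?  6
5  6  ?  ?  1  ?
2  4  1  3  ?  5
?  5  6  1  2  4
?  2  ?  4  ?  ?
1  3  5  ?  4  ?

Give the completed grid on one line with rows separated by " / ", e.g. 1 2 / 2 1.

4 1 2 5 3 6 / 5 6 4 2 1 3 / 2 4 1 3 6 5 / 3 5 6 1 2 4 / 6 2 3 4 5 1 / 1 3 5 6 4 2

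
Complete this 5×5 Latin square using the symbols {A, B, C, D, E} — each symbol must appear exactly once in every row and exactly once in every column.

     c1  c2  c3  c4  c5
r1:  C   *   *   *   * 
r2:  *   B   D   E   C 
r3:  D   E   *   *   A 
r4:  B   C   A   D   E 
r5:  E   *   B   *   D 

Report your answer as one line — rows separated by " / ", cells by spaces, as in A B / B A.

C D E A B / A B D E C / D E C B A / B C A D E / E A B C D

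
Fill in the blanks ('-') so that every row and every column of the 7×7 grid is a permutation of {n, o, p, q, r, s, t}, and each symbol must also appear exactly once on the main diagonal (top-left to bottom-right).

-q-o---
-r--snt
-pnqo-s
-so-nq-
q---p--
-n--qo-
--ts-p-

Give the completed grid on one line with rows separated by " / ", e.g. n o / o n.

s q p o t r n / o r q p s n t / r p n q o t s / p s o t n q r / q t r n p s o / t n s r q o p / n o t s r p q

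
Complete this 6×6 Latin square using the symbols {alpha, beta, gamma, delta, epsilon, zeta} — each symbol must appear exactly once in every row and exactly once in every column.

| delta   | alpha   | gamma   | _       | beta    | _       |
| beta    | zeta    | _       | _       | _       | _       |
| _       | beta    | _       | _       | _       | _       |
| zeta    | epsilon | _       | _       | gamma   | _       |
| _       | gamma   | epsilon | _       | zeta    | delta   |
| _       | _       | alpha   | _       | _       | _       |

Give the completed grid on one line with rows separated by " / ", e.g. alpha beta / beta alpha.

delta alpha gamma epsilon beta zeta / beta zeta delta gamma alpha epsilon / epsilon beta zeta alpha delta gamma / zeta epsilon beta delta gamma alpha / alpha gamma epsilon beta zeta delta / gamma delta alpha zeta epsilon beta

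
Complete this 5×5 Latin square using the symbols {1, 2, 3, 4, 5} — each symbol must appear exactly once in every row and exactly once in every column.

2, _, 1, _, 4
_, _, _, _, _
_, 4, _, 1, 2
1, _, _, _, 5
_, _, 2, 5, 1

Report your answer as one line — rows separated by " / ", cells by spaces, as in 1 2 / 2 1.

2 5 1 3 4 / 5 1 4 2 3 / 3 4 5 1 2 / 1 2 3 4 5 / 4 3 2 5 1

row 1 has {1,2,4}; column 4 has {1,5} — only 3 is left for (r1,c4).
row 2 is empty so far; column 5 has {1,2,4,5} — only 3 is left for (r2,c5).
row 5 has {1,2,5}; column 2 has {4} — only 3 is left for (r5,c2).
row 1 has {1,2,3,4}; column 2 has {3,4} — only 5 is left for (r1,c2).
row 4 has {1,5}; column 2 has {3,4,5} — only 2 is left for (r4,c2).
row 4 has {1,2,5}; column 4 has {1,3,5} — only 4 is left for (r4,c4).
row 5 has {1,2,3,5}; column 1 has {1,2} — only 4 is left for (r5,c1).
row 2 has {3}; column 1 has {1,2,4} — only 5 is left for (r2,c1).
row 2 has {3,5}; column 2 has {2,3,4,5} — only 1 is left for (r2,c2).
row 2 has {1,3,5}; column 3 has {1,2} — only 4 is left for (r2,c3).
row 2 has {1,3,4,5}; column 4 has {1,3,4,5} — only 2 is left for (r2,c4).
row 3 has {1,2,4}; column 1 has {1,2,4,5} — only 3 is left for (r3,c1).
row 3 has {1,2,3,4}; column 3 has {1,2,4} — only 5 is left for (r3,c3).
row 4 has {1,2,4,5}; column 3 has {1,2,4,5} — only 3 is left for (r4,c3).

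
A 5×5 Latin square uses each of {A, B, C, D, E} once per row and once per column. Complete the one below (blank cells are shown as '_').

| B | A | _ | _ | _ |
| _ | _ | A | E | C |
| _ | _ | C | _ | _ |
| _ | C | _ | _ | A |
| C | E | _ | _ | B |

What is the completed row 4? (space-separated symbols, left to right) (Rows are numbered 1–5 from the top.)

(r2,c1): row 2 has {A,C,E}; column 1 has {B,C}, so it must be D.
(r2,c2): row 2 has {A,C,D,E}; column 2 has {A,C,E}, so it must be B.
(r3,c2): row 3 has {C}; column 2 has {A,B,C,E}, so it must be D.
(r3,c5): row 3 has {C,D}; column 5 has {A,B,C}, so it must be E.
(r4,c1): row 4 has {A,C}; column 1 has {B,C,D}, so it must be E.
(r5,c3): row 5 has {B,C,E}; column 3 has {A,C}, so it must be D.
(r5,c4): row 5 has {B,C,D,E}; column 4 has {E}, so it must be A.
(r1,c3): row 1 has {A,B}; column 3 has {A,C,D}, so it must be E.
(r1,c5): row 1 has {A,B,E}; column 5 has {A,B,C,E}, so it must be D.
(r3,c1): row 3 has {C,D,E}; column 1 has {B,C,D,E}, so it must be A.
(r3,c4): row 3 has {A,C,D,E}; column 4 has {A,E}, so it must be B.
(r4,c3): row 4 has {A,C,E}; column 3 has {A,C,D,E}, so it must be B.
(r4,c4): row 4 has {A,B,C,E}; column 4 has {A,B,E}, so it must be D.

E C B D A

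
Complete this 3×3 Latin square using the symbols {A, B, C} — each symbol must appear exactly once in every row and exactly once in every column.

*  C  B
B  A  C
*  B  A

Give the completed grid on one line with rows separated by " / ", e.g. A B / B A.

A C B / B A C / C B A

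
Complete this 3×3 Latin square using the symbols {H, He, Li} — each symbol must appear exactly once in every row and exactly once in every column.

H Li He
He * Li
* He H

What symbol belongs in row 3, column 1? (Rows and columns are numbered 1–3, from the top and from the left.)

Li

(r2,c2) = H
(r3,c1) = Li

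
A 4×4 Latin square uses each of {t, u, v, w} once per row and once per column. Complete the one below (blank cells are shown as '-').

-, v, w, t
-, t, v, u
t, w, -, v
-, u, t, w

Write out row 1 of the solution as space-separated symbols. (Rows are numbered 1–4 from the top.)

u v w t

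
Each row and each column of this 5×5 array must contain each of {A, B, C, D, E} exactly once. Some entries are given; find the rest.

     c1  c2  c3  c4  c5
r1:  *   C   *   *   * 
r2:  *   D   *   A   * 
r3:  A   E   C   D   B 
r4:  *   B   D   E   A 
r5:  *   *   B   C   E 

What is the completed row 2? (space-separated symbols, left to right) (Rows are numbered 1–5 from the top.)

B D E A C

(r1,c4) = B
(r1,c5) = D
(r2,c3) = E
(r2,c5) = C
(r4,c1) = C
(r5,c1) = D
(r5,c2) = A
(r1,c1) = E
(r1,c3) = A
(r2,c1) = B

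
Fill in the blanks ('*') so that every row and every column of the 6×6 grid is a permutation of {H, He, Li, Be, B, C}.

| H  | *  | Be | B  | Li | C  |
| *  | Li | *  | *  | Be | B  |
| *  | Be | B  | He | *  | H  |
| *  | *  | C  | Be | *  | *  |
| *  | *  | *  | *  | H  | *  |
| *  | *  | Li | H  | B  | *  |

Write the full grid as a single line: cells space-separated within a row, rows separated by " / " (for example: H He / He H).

At row 1, column 2: row 1 has {H,Li,Be,B,C}; column 2 has {Li,Be}; that leaves He.
At row 2, column 4: row 2 has {Li,Be,B}; column 4 has {H,He,Be,B}; that leaves C.
At row 3, column 5: row 3 has {H,He,Be,B}; column 5 has {H,Li,Be,B}; that leaves C.
At row 4, column 5: row 4 has {Be,C}; column 5 has {H,Li,Be,B,C}; that leaves He.
At row 4, column 6: row 4 has {He,Be,C}; column 6 has {H,B,C}; that leaves Li.
At row 5, column 3: row 5 has {H}; column 3 has {Li,Be,B,C}; that leaves He.
At row 5, column 4: row 5 has {H,He}; column 4 has {H,He,Be,B,C}; that leaves Li.
At row 5, column 6: row 5 has {H,He,Li}; column 6 has {H,Li,B,C}; that leaves Be.
At row 6, column 2: row 6 has {H,Li,B}; column 2 has {He,Li,Be}; that leaves C.
At row 6, column 6: row 6 has {H,Li,B,C}; column 6 has {H,Li,Be,B,C}; that leaves He.
At row 2, column 1: row 2 has {Li,Be,B,C}; column 1 has {H}; that leaves He.
At row 2, column 3: row 2 has {He,Li,Be,B,C}; column 3 has {He,Li,Be,B,C}; that leaves H.
At row 3, column 1: row 3 has {H,He,Be,B,C}; column 1 has {H,He}; that leaves Li.
At row 4, column 1: row 4 has {He,Li,Be,C}; column 1 has {H,He,Li}; that leaves B.
At row 4, column 2: row 4 has {He,Li,Be,B,C}; column 2 has {He,Li,Be,C}; that leaves H.
At row 5, column 1: row 5 has {H,He,Li,Be}; column 1 has {H,He,Li,B}; that leaves C.
At row 5, column 2: row 5 has {H,He,Li,Be,C}; column 2 has {H,He,Li,Be,C}; that leaves B.
At row 6, column 1: row 6 has {H,He,Li,B,C}; column 1 has {H,He,Li,B,C}; that leaves Be.

H He Be B Li C / He Li H C Be B / Li Be B He C H / B H C Be He Li / C B He Li H Be / Be C Li H B He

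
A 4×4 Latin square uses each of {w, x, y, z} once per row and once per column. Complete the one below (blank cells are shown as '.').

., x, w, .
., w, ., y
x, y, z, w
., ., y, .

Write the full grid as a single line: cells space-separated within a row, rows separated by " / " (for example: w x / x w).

At row 1, column 4: row 1 has {w,x}; column 4 has {w,y}; that leaves z.
At row 2, column 1: row 2 has {w,y}; column 1 has {x}; that leaves z.
At row 2, column 3: row 2 has {w,y,z}; column 3 has {w,y,z}; that leaves x.
At row 4, column 1: row 4 has {y}; column 1 has {x,z}; that leaves w.
At row 4, column 2: row 4 has {w,y}; column 2 has {w,x,y}; that leaves z.
At row 4, column 4: row 4 has {w,y,z}; column 4 has {w,y,z}; that leaves x.
At row 1, column 1: row 1 has {w,x,z}; column 1 has {w,x,z}; that leaves y.

y x w z / z w x y / x y z w / w z y x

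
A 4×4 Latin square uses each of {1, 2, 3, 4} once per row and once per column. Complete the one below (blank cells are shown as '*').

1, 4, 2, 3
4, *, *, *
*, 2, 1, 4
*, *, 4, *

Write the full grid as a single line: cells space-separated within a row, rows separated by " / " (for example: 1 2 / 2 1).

1 4 2 3 / 4 1 3 2 / 3 2 1 4 / 2 3 4 1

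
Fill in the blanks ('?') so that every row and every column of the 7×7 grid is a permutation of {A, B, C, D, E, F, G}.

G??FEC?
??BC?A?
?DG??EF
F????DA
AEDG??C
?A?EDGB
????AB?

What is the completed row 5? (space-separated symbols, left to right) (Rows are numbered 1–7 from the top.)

A E D G B F C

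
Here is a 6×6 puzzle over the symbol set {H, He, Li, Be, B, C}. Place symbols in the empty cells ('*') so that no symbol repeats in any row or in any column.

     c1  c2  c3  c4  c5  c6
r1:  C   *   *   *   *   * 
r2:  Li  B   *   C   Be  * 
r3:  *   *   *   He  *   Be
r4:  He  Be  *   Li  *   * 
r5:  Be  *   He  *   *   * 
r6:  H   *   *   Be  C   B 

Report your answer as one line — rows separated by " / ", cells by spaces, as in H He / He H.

(r2,c3) = H
(r2,c6) = He
(r3,c1) = B
(r6,c3) = Li
(r3,c3) = C
(r4,c3) = B
(r4,c5) = H
(r4,c6) = C
(r6,c2) = He
(r1,c3) = Be
(r3,c5) = Li
(r5,c5) = B
(r1,c5) = He
(r3,c2) = H
(r5,c4) = H
(r5,c6) = Li
(r1,c2) = Li
(r1,c4) = B
(r1,c6) = H
(r5,c2) = C

C Li Be B He H / Li B H C Be He / B H C He Li Be / He Be B Li H C / Be C He H B Li / H He Li Be C B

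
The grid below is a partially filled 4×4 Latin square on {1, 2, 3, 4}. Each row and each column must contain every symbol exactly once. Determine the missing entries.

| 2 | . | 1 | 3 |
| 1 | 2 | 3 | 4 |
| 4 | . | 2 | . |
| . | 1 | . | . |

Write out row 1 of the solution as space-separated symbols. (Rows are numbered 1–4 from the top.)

(r1,c2) = 4

2 4 1 3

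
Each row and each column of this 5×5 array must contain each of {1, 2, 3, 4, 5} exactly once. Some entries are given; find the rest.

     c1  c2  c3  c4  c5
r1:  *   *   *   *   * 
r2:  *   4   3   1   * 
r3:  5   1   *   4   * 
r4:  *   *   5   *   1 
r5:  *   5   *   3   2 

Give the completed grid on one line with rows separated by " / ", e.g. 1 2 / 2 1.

At row 2, column 1: row 2 has {1,3,4}; column 1 has {5}; that leaves 2.
At row 2, column 5: row 2 has {1,2,3,4}; column 5 has {1,2}; that leaves 5.
At row 3, column 3: row 3 has {1,4,5}; column 3 has {3,5}; that leaves 2.
At row 3, column 5: row 3 has {1,2,4,5}; column 5 has {1,2,5}; that leaves 3.
At row 4, column 4: row 4 has {1,5}; column 4 has {1,3,4}; that leaves 2.
At row 1, column 4: row 1 is empty so far; column 4 has {1,2,3,4}; that leaves 5.
At row 1, column 5: row 1 has {5}; column 5 has {1,2,3,5}; that leaves 4.
At row 4, column 2: row 4 has {1,2,5}; column 2 has {1,4,5}; that leaves 3.
At row 1, column 2: row 1 has {4,5}; column 2 has {1,3,4,5}; that leaves 2.
At row 1, column 3: row 1 has {2,4,5}; column 3 has {2,3,5}; that leaves 1.
At row 4, column 1: row 4 has {1,2,3,5}; column 1 has {2,5}; that leaves 4.
At row 5, column 1: row 5 has {2,3,5}; column 1 has {2,4,5}; that leaves 1.
At row 5, column 3: row 5 has {1,2,3,5}; column 3 has {1,2,3,5}; that leaves 4.
At row 1, column 1: row 1 has {1,2,4,5}; column 1 has {1,2,4,5}; that leaves 3.

3 2 1 5 4 / 2 4 3 1 5 / 5 1 2 4 3 / 4 3 5 2 1 / 1 5 4 3 2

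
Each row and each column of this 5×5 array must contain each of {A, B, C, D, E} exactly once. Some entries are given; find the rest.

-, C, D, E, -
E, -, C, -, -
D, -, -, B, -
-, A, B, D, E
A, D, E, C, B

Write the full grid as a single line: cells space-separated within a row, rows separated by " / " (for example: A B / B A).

B C D E A / E B C A D / D E A B C / C A B D E / A D E C B

(r1,c1) = B
(r1,c5) = A
(r2,c2) = B
(r2,c4) = A
(r2,c5) = D
(r3,c2) = E
(r3,c3) = A
(r3,c5) = C
(r4,c1) = C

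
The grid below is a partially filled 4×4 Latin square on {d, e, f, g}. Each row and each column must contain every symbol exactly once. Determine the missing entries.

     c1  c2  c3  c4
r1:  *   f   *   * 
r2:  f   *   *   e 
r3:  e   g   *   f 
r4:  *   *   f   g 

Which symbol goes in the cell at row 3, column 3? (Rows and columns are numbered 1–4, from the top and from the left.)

(r1,c4) = d
(r2,c2) = d
(r2,c3) = g
(r3,c3) = d

d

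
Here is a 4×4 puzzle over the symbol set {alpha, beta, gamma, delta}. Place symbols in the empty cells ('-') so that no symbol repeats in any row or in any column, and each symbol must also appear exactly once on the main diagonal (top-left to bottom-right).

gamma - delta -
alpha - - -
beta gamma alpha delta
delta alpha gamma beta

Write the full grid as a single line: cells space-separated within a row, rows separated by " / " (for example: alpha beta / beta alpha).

gamma beta delta alpha / alpha delta beta gamma / beta gamma alpha delta / delta alpha gamma beta

(r1,c2) = beta
(r1,c4) = alpha
(r2,c2) = delta
(r2,c3) = beta
(r2,c4) = gamma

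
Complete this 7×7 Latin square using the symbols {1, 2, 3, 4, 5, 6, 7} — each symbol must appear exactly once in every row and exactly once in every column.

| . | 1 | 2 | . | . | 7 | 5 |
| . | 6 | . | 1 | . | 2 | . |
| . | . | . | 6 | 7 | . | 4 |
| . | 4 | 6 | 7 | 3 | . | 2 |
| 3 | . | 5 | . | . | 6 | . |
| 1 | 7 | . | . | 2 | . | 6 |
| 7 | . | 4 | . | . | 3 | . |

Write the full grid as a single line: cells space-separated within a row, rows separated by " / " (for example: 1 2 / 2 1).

6 1 2 3 4 7 5 / 4 6 7 1 5 2 3 / 2 3 1 6 7 5 4 / 5 4 6 7 3 1 2 / 3 2 5 4 1 6 7 / 1 7 3 5 2 4 6 / 7 5 4 2 6 3 1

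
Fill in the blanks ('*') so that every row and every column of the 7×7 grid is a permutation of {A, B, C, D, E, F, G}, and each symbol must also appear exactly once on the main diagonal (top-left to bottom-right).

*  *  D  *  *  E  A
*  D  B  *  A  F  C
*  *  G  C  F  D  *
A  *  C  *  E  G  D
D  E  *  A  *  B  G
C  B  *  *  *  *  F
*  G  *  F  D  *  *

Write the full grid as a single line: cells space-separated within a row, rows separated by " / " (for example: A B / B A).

F C D G B E A / G D B E A F C / E A G C F D B / A F C B E G D / D E F A C B G / C B E D G A F / B G A F D C E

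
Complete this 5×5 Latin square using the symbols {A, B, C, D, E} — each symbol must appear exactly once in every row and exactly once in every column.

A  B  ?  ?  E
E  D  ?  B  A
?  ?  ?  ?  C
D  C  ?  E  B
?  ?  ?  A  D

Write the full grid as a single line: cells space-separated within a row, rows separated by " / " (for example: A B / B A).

A B D C E / E D C B A / B A E D C / D C A E B / C E B A D

(r2,c3) = C
(r3,c1) = B
(r3,c4) = D
(r4,c3) = A
(r5,c1) = C
(r5,c2) = E
(r5,c3) = B
(r1,c3) = D
(r1,c4) = C
(r3,c2) = A
(r3,c3) = E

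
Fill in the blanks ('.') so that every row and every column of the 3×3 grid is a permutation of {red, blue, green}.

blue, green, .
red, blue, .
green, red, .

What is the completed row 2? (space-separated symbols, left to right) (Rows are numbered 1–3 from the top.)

red blue green

(r1,c3) = red
(r2,c3) = green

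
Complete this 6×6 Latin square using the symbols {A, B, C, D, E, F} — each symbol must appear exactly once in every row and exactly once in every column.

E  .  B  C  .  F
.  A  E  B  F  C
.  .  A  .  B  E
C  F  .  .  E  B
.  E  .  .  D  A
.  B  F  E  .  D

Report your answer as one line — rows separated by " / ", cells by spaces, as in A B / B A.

(r1,c2) = D
(r1,c5) = A
(r2,c1) = D
(r3,c1) = F
(r3,c2) = C
(r3,c4) = D
(r4,c3) = D
(r4,c4) = A
(r5,c1) = B
(r5,c3) = C
(r5,c4) = F
(r6,c1) = A
(r6,c5) = C

E D B C A F / D A E B F C / F C A D B E / C F D A E B / B E C F D A / A B F E C D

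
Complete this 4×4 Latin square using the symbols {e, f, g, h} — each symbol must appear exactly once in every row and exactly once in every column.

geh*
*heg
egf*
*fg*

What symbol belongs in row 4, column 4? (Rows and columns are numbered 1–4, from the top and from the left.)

At row 1, column 4: row 1 has {e,g,h}; column 4 has {g}; that leaves f.
At row 2, column 1: row 2 has {e,g,h}; column 1 has {e,g}; that leaves f.
At row 3, column 4: row 3 has {e,f,g}; column 4 has {f,g}; that leaves h.
At row 4, column 1: row 4 has {f,g}; column 1 has {e,f,g}; that leaves h.
At row 4, column 4: row 4 has {f,g,h}; column 4 has {f,g,h}; that leaves e.

e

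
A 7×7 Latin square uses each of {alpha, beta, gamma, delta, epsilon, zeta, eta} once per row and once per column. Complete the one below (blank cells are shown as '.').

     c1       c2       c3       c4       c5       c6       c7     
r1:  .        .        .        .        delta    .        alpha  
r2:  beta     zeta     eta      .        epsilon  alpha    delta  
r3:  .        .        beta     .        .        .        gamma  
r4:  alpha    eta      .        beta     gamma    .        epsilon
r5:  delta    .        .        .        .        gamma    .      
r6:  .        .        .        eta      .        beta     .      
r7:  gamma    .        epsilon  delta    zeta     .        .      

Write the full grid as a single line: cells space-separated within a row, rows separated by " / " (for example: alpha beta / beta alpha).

(r2,c4) = gamma
(r6,c5) = alpha
(r6,c7) = zeta
(r7,c6) = eta
(r7,c7) = beta
(r3,c5) = eta
(r5,c5) = beta
(r5,c7) = eta
(r6,c1) = epsilon
(r7,c2) = alpha
(r3,c1) = zeta
(r5,c2) = epsilon
(r1,c1) = eta
(r3,c2) = delta
(r3,c6) = epsilon
(r6,c2) = gamma
(r6,c3) = delta
(r1,c2) = beta
(r1,c6) = zeta
(r3,c4) = alpha
(r4,c3) = zeta
(r4,c6) = delta
(r5,c3) = alpha
(r5,c4) = zeta
(r1,c3) = gamma
(r1,c4) = epsilon

eta beta gamma epsilon delta zeta alpha / beta zeta eta gamma epsilon alpha delta / zeta delta beta alpha eta epsilon gamma / alpha eta zeta beta gamma delta epsilon / delta epsilon alpha zeta beta gamma eta / epsilon gamma delta eta alpha beta zeta / gamma alpha epsilon delta zeta eta beta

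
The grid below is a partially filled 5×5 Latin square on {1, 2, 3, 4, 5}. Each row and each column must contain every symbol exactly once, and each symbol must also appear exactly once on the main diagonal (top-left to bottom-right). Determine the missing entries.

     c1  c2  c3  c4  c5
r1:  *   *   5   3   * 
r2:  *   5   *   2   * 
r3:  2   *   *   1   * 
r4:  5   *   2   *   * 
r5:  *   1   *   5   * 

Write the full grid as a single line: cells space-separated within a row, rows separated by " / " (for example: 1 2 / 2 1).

1 2 5 3 4 / 4 5 1 2 3 / 2 4 3 1 5 / 5 3 2 4 1 / 3 1 4 5 2

(r4,c4): row 4 has {2,5}; column 4 has {1,2,3,5}; the diagonal has {5}, so it must be 4.
(r1,c1): row 1 has {3,5}; column 1 has {2,5}; the diagonal has {4,5}, so it must be 1.
(r3,c3): row 3 has {1,2}; column 3 has {2,5}; the diagonal has {1,4,5}, so it must be 3.
(r4,c2): row 4 has {2,4,5}; column 2 has {1,5}, so it must be 3.
(r4,c5): row 4 has {2,3,4,5}; column 5 is empty so far, so it must be 1.
(r5,c3): row 5 has {1,5}; column 3 has {2,3,5}, so it must be 4.
(r5,c5): row 5 has {1,4,5}; column 5 has {1}; the diagonal has {1,3,4,5}, so it must be 2.
(r1,c5): row 1 has {1,3,5}; column 5 has {1,2}, so it must be 4.
(r2,c3): row 2 has {2,5}; column 3 has {2,3,4,5}, so it must be 1.
(r2,c5): row 2 has {1,2,5}; column 5 has {1,2,4}, so it must be 3.
(r3,c2): row 3 has {1,2,3}; column 2 has {1,3,5}, so it must be 4.
(r3,c5): row 3 has {1,2,3,4}; column 5 has {1,2,3,4}, so it must be 5.
(r5,c1): row 5 has {1,2,4,5}; column 1 has {1,2,5}, so it must be 3.
(r1,c2): row 1 has {1,3,4,5}; column 2 has {1,3,4,5}, so it must be 2.
(r2,c1): row 2 has {1,2,3,5}; column 1 has {1,2,3,5}, so it must be 4.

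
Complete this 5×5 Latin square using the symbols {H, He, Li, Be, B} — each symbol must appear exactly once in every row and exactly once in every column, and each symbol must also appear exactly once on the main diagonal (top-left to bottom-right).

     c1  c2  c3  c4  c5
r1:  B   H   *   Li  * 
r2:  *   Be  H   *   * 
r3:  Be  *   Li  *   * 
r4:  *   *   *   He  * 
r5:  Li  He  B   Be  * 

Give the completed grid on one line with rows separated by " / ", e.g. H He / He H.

(r2,c1) = He
(r2,c4) = B
(r2,c5) = Li
(r3,c2) = B
(r3,c4) = H
(r3,c5) = He
(r4,c1) = H
(r4,c2) = Li
(r4,c3) = Be
(r4,c5) = B
(r5,c5) = H
(r1,c3) = He
(r1,c5) = Be

B H He Li Be / He Be H B Li / Be B Li H He / H Li Be He B / Li He B Be H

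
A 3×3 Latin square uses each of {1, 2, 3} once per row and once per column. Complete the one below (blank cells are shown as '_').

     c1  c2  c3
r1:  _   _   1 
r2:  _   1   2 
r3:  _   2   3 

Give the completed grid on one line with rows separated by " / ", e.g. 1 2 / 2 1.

2 3 1 / 3 1 2 / 1 2 3

(r1,c2) = 3
(r2,c1) = 3
(r3,c1) = 1
(r1,c1) = 2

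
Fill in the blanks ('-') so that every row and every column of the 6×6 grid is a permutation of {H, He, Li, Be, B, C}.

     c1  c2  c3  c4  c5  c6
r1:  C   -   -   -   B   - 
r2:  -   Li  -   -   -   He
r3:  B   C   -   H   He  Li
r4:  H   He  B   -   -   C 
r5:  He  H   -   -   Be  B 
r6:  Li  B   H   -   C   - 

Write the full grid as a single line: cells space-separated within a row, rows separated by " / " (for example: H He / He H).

C Be He Li B H / Be Li C B H He / B C Be H He Li / H He B Be Li C / He H Li C Be B / Li B H He C Be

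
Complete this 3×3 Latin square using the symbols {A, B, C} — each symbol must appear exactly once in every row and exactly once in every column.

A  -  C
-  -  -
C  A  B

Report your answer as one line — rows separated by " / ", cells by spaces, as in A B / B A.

(r1,c2): row 1 has {A,C}; column 2 has {A}, so it must be B.
(r2,c1): row 2 is empty so far; column 1 has {A,C}, so it must be B.
(r2,c2): row 2 has {B}; column 2 has {A,B}, so it must be C.
(r2,c3): row 2 has {B,C}; column 3 has {B,C}, so it must be A.

A B C / B C A / C A B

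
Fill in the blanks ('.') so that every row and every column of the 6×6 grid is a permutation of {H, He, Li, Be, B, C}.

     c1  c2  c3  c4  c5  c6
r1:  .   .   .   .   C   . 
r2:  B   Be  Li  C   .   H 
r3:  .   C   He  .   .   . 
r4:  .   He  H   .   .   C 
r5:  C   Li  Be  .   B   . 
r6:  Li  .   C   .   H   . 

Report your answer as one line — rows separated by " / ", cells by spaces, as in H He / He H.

Cell (r1,c3): row 1 has {C}; column 3 has {H,He,Li,Be,C} → B.
Cell (r2,c5): row 2 has {H,Li,Be,B,C}; column 5 has {H,B,C} → He.
Cell (r4,c1): row 4 has {H,He,C}; column 1 has {Li,B,C} → Be.
Cell (r4,c5): row 4 has {H,He,Be,C}; column 5 has {H,He,B,C} → Li.
Cell (r5,c6): row 5 has {Li,Be,B,C}; column 6 has {H,C} → He.
Cell (r6,c2): row 6 has {H,Li,C}; column 2 has {He,Li,Be,C} → B.
Cell (r6,c6): row 6 has {H,Li,B,C}; column 6 has {H,He,C} → Be.
Cell (r1,c2): row 1 has {B,C}; column 2 has {He,Li,Be,B,C} → H.
Cell (r1,c6): row 1 has {H,B,C}; column 6 has {H,He,Be,C} → Li.
Cell (r3,c1): row 3 has {He,C}; column 1 has {Li,Be,B,C} → H.
Cell (r3,c5): row 3 has {H,He,C}; column 5 has {H,He,Li,B,C} → Be.
Cell (r3,c6): row 3 has {H,He,Be,C}; column 6 has {H,He,Li,Be,C} → B.
Cell (r4,c4): row 4 has {H,He,Li,Be,C}; column 4 has {C} → B.
Cell (r5,c4): row 5 has {He,Li,Be,B,C}; column 4 has {B,C} → H.
Cell (r6,c4): row 6 has {H,Li,Be,B,C}; column 4 has {H,B,C} → He.
Cell (r1,c1): row 1 has {H,Li,B,C}; column 1 has {H,Li,Be,B,C} → He.
Cell (r1,c4): row 1 has {H,He,Li,B,C}; column 4 has {H,He,B,C} → Be.
Cell (r3,c4): row 3 has {H,He,Be,B,C}; column 4 has {H,He,Be,B,C} → Li.

He H B Be C Li / B Be Li C He H / H C He Li Be B / Be He H B Li C / C Li Be H B He / Li B C He H Be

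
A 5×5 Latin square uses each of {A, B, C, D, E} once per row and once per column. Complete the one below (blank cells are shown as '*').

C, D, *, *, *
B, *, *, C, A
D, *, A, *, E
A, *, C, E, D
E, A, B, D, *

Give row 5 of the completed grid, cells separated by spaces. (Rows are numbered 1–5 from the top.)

E A B D C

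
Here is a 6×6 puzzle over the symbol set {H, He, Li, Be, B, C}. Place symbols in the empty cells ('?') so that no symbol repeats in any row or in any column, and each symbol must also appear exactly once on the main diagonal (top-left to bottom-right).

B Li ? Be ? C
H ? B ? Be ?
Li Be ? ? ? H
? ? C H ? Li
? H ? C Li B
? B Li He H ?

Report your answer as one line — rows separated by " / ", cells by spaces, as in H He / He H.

Cell (r1,c5): row 1 has {Li,Be,B,C}; column 5 has {H,Li,Be} → He.
Cell (r2,c4): row 2 has {H,Be,B}; column 4 has {H,He,Be,C} → Li.
Cell (r2,c6): row 2 has {H,Li,Be,B}; column 6 has {H,Li,B,C} → He.
Cell (r3,c3): row 3 has {H,Li,Be}; column 3 has {Li,B,C}; the diagonal has {H,Li,B} → He.
Cell (r3,c4): row 3 has {H,He,Li,Be}; column 4 has {H,He,Li,Be,C} → B.
Cell (r3,c5): row 3 has {H,He,Li,Be,B}; column 5 has {H,He,Li,Be} → C.
Cell (r4,c2): row 4 has {H,Li,C}; column 2 has {H,Li,Be,B} → He.
Cell (r4,c5): row 4 has {H,He,Li,C}; column 5 has {H,He,Li,Be,C} → B.
Cell (r5,c3): row 5 has {H,Li,B,C}; column 3 has {He,Li,B,C} → Be.
Cell (r6,c6): row 6 has {H,He,Li,B}; column 6 has {H,He,Li,B,C}; the diagonal has {H,He,Li,B} → Be.
Cell (r1,c3): row 1 has {He,Li,Be,B,C}; column 3 has {He,Li,Be,B,C} → H.
Cell (r2,c2): row 2 has {H,He,Li,Be,B}; column 2 has {H,He,Li,Be,B}; the diagonal has {H,He,Li,Be,B} → C.
Cell (r4,c1): row 4 has {H,He,Li,B,C}; column 1 has {H,Li,B} → Be.
Cell (r5,c1): row 5 has {H,Li,Be,B,C}; column 1 has {H,Li,Be,B} → He.
Cell (r6,c1): row 6 has {H,He,Li,Be,B}; column 1 has {H,He,Li,Be,B} → C.

B Li H Be He C / H C B Li Be He / Li Be He B C H / Be He C H B Li / He H Be C Li B / C B Li He H Be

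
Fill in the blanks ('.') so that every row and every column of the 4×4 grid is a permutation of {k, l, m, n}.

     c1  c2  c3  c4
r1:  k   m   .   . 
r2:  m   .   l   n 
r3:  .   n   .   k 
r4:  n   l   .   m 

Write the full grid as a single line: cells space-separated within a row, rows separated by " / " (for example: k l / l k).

(r1,c3) = n
(r1,c4) = l
(r2,c2) = k
(r3,c1) = l
(r3,c3) = m
(r4,c3) = k

k m n l / m k l n / l n m k / n l k m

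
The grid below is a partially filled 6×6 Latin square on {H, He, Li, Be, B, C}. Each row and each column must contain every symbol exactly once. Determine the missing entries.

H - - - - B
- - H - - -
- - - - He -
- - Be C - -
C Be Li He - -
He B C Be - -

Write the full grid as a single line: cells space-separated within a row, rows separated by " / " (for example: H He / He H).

(r1,c3) = He
(r1,c4) = Li
(r2,c4) = B
(r3,c3) = B
(r3,c4) = H
(r5,c6) = H
(r6,c6) = Li
(r1,c2) = C
(r1,c5) = Be
(r3,c2) = Li
(r4,c6) = He
(r5,c5) = B
(r6,c5) = H
(r2,c2) = He
(r3,c1) = Be
(r3,c6) = C
(r4,c2) = H
(r4,c5) = Li
(r2,c1) = Li
(r2,c5) = C
(r2,c6) = Be
(r4,c1) = B

H C He Li Be B / Li He H B C Be / Be Li B H He C / B H Be C Li He / C Be Li He B H / He B C Be H Li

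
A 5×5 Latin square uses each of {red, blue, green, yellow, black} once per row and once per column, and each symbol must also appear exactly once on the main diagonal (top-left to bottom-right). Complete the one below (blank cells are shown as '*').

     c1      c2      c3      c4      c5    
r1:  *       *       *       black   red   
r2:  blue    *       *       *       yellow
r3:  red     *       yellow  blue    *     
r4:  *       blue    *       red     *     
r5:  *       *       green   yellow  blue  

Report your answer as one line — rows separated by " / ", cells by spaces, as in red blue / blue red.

green yellow blue black red / blue black red green yellow / red green yellow blue black / yellow blue black red green / black red green yellow blue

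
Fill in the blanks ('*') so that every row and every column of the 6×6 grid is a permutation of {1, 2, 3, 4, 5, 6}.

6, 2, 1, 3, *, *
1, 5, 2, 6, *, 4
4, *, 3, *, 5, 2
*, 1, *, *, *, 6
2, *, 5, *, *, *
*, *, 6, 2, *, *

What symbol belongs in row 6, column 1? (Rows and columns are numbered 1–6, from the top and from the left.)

(r1,c5) = 4
(r1,c6) = 5
(r2,c5) = 3
(r3,c2) = 6
(r3,c4) = 1
(r4,c3) = 4
(r4,c4) = 5
(r4,c5) = 2
(r5,c4) = 4
(r6,c5) = 1
(r6,c6) = 3
(r4,c1) = 3
(r5,c2) = 3
(r5,c5) = 6
(r5,c6) = 1
(r6,c1) = 5

5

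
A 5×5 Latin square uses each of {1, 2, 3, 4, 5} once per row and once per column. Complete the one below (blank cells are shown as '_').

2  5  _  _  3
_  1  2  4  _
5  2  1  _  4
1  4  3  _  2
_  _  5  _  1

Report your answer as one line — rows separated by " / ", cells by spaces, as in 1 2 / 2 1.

(r1,c3): row 1 has {2,3,5}; column 3 has {1,2,3,5}, so it must be 4.
(r1,c4): row 1 has {2,3,4,5}; column 4 has {4}, so it must be 1.
(r2,c1): row 2 has {1,2,4}; column 1 has {1,2,5}, so it must be 3.
(r2,c5): row 2 has {1,2,3,4}; column 5 has {1,2,3,4}, so it must be 5.
(r3,c4): row 3 has {1,2,4,5}; column 4 has {1,4}, so it must be 3.
(r4,c4): row 4 has {1,2,3,4}; column 4 has {1,3,4}, so it must be 5.
(r5,c1): row 5 has {1,5}; column 1 has {1,2,3,5}, so it must be 4.
(r5,c2): row 5 has {1,4,5}; column 2 has {1,2,4,5}, so it must be 3.
(r5,c4): row 5 has {1,3,4,5}; column 4 has {1,3,4,5}, so it must be 2.

2 5 4 1 3 / 3 1 2 4 5 / 5 2 1 3 4 / 1 4 3 5 2 / 4 3 5 2 1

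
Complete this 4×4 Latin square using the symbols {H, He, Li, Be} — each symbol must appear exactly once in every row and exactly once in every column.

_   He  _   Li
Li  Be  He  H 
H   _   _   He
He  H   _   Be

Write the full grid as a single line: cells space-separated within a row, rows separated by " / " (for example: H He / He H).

Be He H Li / Li Be He H / H Li Be He / He H Li Be

(r1,c1): row 1 has {He,Li}; column 1 has {H,He,Li}, so it must be Be.
(r1,c3): row 1 has {He,Li,Be}; column 3 has {He}, so it must be H.
(r3,c2): row 3 has {H,He}; column 2 has {H,He,Be}, so it must be Li.
(r3,c3): row 3 has {H,He,Li}; column 3 has {H,He}, so it must be Be.
(r4,c3): row 4 has {H,He,Be}; column 3 has {H,He,Be}, so it must be Li.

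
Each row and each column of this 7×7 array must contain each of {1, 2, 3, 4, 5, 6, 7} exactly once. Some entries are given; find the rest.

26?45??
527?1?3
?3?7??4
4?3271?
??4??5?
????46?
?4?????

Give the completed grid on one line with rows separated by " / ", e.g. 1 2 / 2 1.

(r1,c3) = 1
(r1,c7) = 7
(r2,c4) = 6
(r2,c6) = 4
(r3,c6) = 2
(r4,c2) = 5
(r4,c7) = 6
(r1,c6) = 3
(r3,c5) = 6
(r7,c6) = 7
(r3,c1) = 1
(r3,c3) = 5
(r6,c3) = 2
(r7,c3) = 6
(r7,c1) = 3
(r7,c5) = 2
(r5,c5) = 3
(r6,c1) = 7
(r6,c2) = 1
(r6,c7) = 5
(r7,c7) = 1
(r5,c1) = 6
(r5,c2) = 7
(r5,c4) = 1
(r5,c7) = 2
(r6,c4) = 3
(r7,c4) = 5

2 6 1 4 5 3 7 / 5 2 7 6 1 4 3 / 1 3 5 7 6 2 4 / 4 5 3 2 7 1 6 / 6 7 4 1 3 5 2 / 7 1 2 3 4 6 5 / 3 4 6 5 2 7 1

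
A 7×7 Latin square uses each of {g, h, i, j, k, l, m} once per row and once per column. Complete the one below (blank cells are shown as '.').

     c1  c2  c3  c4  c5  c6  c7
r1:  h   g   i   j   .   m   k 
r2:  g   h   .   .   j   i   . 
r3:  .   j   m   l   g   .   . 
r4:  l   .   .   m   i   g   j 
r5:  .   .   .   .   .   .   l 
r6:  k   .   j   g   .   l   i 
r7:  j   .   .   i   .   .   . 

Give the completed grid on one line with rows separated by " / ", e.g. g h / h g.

h g i j l m k / g h l k j i m / i j m l g k h / l k h m i g j / m i g h k j l / k m j g h l i / j l k i m h g

(r1,c5) = l
(r2,c4) = k
(r2,c7) = m
(r3,c1) = i
(r3,c7) = h
(r4,c2) = k
(r4,c3) = h
(r5,c1) = m
(r5,c2) = i
(r5,c4) = h
(r5,c5) = k
(r5,c6) = j
(r6,c2) = m
(r6,c5) = h
(r7,c2) = l
(r7,c5) = m
(r7,c7) = g
(r2,c3) = l
(r3,c6) = k
(r5,c3) = g
(r7,c3) = k
(r7,c6) = h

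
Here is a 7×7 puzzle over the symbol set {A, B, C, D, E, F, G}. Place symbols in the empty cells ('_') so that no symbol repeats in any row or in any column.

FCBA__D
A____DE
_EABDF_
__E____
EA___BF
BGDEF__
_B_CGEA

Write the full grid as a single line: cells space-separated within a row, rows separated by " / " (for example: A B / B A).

(r1,c5) = E
(r1,c6) = G
(r2,c2) = F
(r2,c4) = G
(r4,c2) = D
(r4,c4) = F
(r5,c4) = D
(r5,c5) = C
(r6,c7) = C
(r7,c1) = D
(r7,c3) = F
(r2,c3) = C
(r2,c5) = B
(r3,c7) = G
(r4,c5) = A
(r4,c6) = C
(r4,c7) = B
(r5,c3) = G
(r6,c6) = A
(r3,c1) = C
(r4,c1) = G

F C B A E G D / A F C G B D E / C E A B D F G / G D E F A C B / E A G D C B F / B G D E F A C / D B F C G E A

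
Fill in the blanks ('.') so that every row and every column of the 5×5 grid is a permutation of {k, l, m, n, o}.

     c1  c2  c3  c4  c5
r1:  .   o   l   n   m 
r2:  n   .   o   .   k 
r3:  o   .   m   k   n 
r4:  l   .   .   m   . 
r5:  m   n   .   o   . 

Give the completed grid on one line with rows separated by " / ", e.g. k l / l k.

k o l n m / n m o l k / o l m k n / l k n m o / m n k o l

(r1,c1): row 1 has {l,m,n,o}; column 1 has {l,m,n,o}, so it must be k.
(r2,c4): row 2 has {k,n,o}; column 4 has {k,m,n,o}, so it must be l.
(r3,c2): row 3 has {k,m,n,o}; column 2 has {n,o}, so it must be l.
(r4,c2): row 4 has {l,m}; column 2 has {l,n,o}, so it must be k.
(r4,c3): row 4 has {k,l,m}; column 3 has {l,m,o}, so it must be n.
(r4,c5): row 4 has {k,l,m,n}; column 5 has {k,m,n}, so it must be o.
(r5,c3): row 5 has {m,n,o}; column 3 has {l,m,n,o}, so it must be k.
(r5,c5): row 5 has {k,m,n,o}; column 5 has {k,m,n,o}, so it must be l.
(r2,c2): row 2 has {k,l,n,o}; column 2 has {k,l,n,o}, so it must be m.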